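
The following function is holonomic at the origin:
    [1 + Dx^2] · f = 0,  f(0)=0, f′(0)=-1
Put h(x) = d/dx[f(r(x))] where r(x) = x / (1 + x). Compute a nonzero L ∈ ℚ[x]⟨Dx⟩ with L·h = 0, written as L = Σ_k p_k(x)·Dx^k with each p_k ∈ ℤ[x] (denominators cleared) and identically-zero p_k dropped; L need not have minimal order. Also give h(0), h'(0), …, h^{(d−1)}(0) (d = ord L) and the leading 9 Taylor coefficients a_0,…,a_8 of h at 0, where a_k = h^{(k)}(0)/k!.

f: a_k = 0, -1, 0, 1/6, 0, -1/120, 0, 1/5040, 0, …
L₀ from L_f via x↦r, Dx↦r'^{-1}Dx.
Differentiate: ansatz ord ≤ ord L₀ ⇒ L.
L = (7 + 12·x + 6·x^2) + (6 + 18·x + 18·x^2 + 6·x^3)·Dx + (1 + 4·x + 6·x^2 + 4·x^3 + x^4)·Dx^2  (order 2).
h: a_k = -1, 2, -5/2, 2, -1/24, -15/4, 6931/720, -1591/90, 224179/8064, …
ICs: h(0) = -1, h′(0) = 2.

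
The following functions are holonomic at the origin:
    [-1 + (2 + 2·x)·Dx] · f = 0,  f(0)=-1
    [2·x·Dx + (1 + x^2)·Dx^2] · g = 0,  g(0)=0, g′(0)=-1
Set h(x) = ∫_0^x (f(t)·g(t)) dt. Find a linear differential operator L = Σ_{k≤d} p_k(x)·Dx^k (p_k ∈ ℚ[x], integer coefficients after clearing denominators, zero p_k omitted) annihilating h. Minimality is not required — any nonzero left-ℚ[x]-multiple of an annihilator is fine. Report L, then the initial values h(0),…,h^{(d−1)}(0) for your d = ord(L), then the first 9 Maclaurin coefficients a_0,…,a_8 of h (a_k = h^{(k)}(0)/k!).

f: a_k = -1, -1/2, 1/8, -1/16, 5/128, -7/256, 21/1024, -33/2048, 429/32768, …
g: a_k = 0, -1, 0, 1/3, 0, -1/5, 0, 1/7, 0, …
f·g: L₀ = L_f ⊗_s L_g, ord ≤ 1·2.
∫: right-multiply L₀ by Dx.
L = (3 - 4·x - x^2)·Dx + (-4 + 4·x + 12·x^2 + 4·x^3)·Dx^2 + (4 + 8·x + 8·x^2 + 8·x^3 + 4·x^4)·Dx^3  (order 3).
h: a_k = 0, 0, 1/2, 1/6, -11/96, -1/48, 389/11520, 409/26880, -18853/860160, …
ICs: h(0) = 0, h′(0) = 0, h′′(0) = 1.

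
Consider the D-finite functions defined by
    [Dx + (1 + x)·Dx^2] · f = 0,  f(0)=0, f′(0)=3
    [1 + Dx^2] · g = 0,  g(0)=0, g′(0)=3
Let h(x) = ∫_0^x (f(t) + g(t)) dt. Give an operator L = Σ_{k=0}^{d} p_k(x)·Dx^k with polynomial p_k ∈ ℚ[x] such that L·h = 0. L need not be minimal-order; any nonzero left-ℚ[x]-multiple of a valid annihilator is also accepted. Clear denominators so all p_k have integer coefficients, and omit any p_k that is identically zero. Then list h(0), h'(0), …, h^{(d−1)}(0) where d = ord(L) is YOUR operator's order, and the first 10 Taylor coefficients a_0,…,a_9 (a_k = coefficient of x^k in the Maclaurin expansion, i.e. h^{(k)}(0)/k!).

f: a_k = 0, 3, -3/2, 1, -3/4, 3/5, -1/2, 3/7, -3/8, 1/3, …
g: a_k = 0, 3, 0, -1/2, 0, 1/40, 0, -1/1680, 0, 1/120960, …
Weyl lclm of L_f,L_g ⇒ L₀ (ord ≤ 4).
Integrate: L := L₀·Dx.
L = (7 + 2·x + x^2)·Dx^2 + (3 + 5·x + 3·x^2 + x^3)·Dx^3 + (7 + 2·x + x^2)·Dx^4 + (3 + 5·x + 3·x^2 + x^3)·Dx^5  (order 5).
h: a_k = 0, 0, 3, -1/2, 1/8, -3/20, 5/48, -1/14, 719/13440, -1/24, …
ICs: h(0) = 0, h′(0) = 0, h′′(0) = 6, h′′′(0) = -3, h′′′′(0) = 3.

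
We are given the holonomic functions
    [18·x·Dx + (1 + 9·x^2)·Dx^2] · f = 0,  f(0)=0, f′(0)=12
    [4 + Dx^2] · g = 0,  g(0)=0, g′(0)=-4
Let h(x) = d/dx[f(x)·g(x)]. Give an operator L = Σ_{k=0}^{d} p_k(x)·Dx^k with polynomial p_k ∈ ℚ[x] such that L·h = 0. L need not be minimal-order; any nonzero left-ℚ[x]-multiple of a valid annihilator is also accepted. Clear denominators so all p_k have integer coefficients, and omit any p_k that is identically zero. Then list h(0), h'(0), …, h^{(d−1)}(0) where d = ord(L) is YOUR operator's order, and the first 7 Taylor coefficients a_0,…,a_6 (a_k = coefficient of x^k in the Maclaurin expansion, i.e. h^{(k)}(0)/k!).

f: a_k = 0, 12, 0, -36, 0, 972/5, 0, …
g: a_k = 0, -4, 0, 8/3, 0, -8/15, 0, …
L₀ := L_f ⊗_s L_g (sym. prod.), ord ≤ 4.
h₀' ⇒ L via d/dx closure of L₀.
L = (52480 + 1115424·x^2 + 18751824·x^4 + 15209856·x^6 + 3464208·x^8 - 11337408·x^10 + 34012224·x^12) + (31032·x + 1320624·x^3 + 10701720·x^5 + 13646880·x^7 + 18895680·x^9 + 34012224·x^11)·Dx + (13640 + 300780·x^2 + 4978584·x^4 + 5269212·x^6 + 3621672·x^8 + 2834352·x^10 + 17006112·x^12)·Dx^2 + (7758·x + 330156·x^3 + 2675430·x^5 + 3411720·x^7 + 4723920·x^9 + 8503056·x^11)·Dx^3 + (130 + 5481·x^2 + 72657·x^4 + 366687·x^6 + 688905·x^8 + 1417176·x^10 + 2125764·x^12)·Dx^4  (order 4).
h: a_k = 0, -96, 0, 704, 0, -5280, 0, …
ICs: h(0) = 0, h′(0) = -96, h′′(0) = 0, h′′′(0) = 4224.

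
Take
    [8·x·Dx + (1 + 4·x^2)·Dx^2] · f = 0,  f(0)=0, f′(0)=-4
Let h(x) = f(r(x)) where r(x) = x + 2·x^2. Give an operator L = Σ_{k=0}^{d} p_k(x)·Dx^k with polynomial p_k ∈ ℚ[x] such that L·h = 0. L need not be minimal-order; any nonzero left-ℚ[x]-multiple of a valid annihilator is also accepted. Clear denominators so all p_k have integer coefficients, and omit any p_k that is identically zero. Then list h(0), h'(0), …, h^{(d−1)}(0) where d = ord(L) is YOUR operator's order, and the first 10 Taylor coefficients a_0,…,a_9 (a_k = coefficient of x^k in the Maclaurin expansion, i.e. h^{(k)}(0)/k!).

L = (-4 + 8·x + 64·x^2 + 192·x^3 + 192·x^4)·Dx + (1 + 4·x + 4·x^2 + 32·x^3 + 80·x^4 + 64·x^5)·Dx^2  (order 2).
h: a_k = 0, -4, -8, 16/3, 32, 256/5, -256/3, -3328/7, -512, 17408/9, …
ICs: h(0) = 0, h′(0) = -4.

f: a_k = 0, -4, 0, 16/3, 0, -64/5, 0, 256/7, 0, -1024/9, …
Change of var in L_f (x↦r) gives L₀.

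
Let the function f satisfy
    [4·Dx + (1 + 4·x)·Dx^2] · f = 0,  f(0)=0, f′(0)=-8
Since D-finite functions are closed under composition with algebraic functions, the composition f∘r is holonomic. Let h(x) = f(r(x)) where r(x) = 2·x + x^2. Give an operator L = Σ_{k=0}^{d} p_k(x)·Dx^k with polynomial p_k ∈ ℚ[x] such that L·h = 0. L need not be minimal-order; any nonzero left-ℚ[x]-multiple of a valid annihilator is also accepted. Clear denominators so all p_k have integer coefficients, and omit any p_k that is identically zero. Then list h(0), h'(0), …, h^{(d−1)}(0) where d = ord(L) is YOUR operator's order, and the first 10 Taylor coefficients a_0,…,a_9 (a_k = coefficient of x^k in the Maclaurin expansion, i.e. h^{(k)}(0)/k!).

f: a_k = 0, -8, 16, -128/3, 128, -2048/5, 4096/3, -32768/7, 16384, -524288/9, …
Change of var in L_f (x↦r) gives L₀.
L = (7 + 8·x + 4·x^2)·Dx + (1 + 9·x + 12·x^2 + 4·x^3)·Dx^2  (order 2).
h: a_k = 0, -16, 56, -832/3, 1552, -46336/5, 172928/3, -2581504/7, 2408576, -143822848/9, …
ICs: h(0) = 0, h′(0) = -16.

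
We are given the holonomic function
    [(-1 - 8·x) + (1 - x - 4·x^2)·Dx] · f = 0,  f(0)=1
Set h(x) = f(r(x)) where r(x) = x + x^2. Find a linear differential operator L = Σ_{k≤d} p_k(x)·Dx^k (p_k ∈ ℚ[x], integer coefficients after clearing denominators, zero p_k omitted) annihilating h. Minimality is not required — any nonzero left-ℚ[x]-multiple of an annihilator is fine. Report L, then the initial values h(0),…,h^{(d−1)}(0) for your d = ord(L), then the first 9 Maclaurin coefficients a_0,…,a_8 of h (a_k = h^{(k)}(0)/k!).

f: a_k = 1, 1, 5, 9, 29, 65, 181, 441, 1165, …
f∘r: x↦r, Dx↦Dx/r' in L_f ⇒ L₀.
L = (1 + 10·x + 24·x^2 + 16·x^3) + (-1 + x + 5·x^2 + 8·x^3 + 4·x^4)·Dx  (order 1).
h: a_k = 1, 1, 6, 19, 61, 208, 689, 2293, 7646, …
ICs: h(0) = 1.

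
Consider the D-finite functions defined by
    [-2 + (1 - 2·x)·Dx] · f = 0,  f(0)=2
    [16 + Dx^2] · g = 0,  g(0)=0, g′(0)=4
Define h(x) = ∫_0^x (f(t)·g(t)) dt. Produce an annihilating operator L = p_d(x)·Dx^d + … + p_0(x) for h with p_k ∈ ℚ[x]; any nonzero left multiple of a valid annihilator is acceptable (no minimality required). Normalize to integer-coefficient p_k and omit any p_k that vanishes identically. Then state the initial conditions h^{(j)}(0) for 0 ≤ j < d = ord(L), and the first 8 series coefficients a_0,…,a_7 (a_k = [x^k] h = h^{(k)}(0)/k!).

L = (-16 + 32·x)·Dx + 4·Dx^2 + (-1 + 2·x)·Dx^3  (order 3).
h: a_k = 0, 0, 4, 16/3, 8/3, 64/15, 448/45, 256/15, …
ICs: h(0) = 0, h′(0) = 0, h′′(0) = 8.

f: a_k = 2, 4, 8, 16, 32, 64, 128, 256, …
g: a_k = 0, 4, 0, -32/3, 0, 128/15, 0, -1024/315, …
Product ⇒ symmetric product L₀, ord ≤ 2.
Integrate: L := L₀·Dx.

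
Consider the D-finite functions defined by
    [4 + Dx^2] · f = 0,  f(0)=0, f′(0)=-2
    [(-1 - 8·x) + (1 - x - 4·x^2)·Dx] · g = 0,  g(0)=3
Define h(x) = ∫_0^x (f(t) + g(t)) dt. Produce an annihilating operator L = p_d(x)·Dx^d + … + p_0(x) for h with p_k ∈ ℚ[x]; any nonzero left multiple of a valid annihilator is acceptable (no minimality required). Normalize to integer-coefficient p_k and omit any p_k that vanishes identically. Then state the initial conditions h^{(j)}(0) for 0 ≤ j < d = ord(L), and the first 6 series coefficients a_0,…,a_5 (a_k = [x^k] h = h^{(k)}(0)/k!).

L = (-116 - 1008·x - 968·x^2 - 2688·x^3 - 640·x^4 - 1024·x^5)·Dx + (28 + 4·x - 8·x^2 - 200·x^3 - 480·x^4 - 384·x^5 - 512·x^6)·Dx^2 + (-29 - 252·x - 242·x^2 - 672·x^3 - 160·x^4 - 256·x^5)·Dx^3 + (7 + x - 2·x^2 - 50·x^3 - 120·x^4 - 96·x^5 - 128·x^6)·Dx^4  (order 4).
h: a_k = 0, 3, 1/2, 5, 85/12, 87/5, …
ICs: h(0) = 0, h′(0) = 3, h′′(0) = 1, h′′′(0) = 30.

f: a_k = 0, -2, 0, 4/3, 0, -4/15, …
g: a_k = 3, 3, 15, 27, 87, 195, …
f+g: L₀ = lclm(L_f,L_g), ord ≤ 2+1.
∫: right-multiply L₀ by Dx.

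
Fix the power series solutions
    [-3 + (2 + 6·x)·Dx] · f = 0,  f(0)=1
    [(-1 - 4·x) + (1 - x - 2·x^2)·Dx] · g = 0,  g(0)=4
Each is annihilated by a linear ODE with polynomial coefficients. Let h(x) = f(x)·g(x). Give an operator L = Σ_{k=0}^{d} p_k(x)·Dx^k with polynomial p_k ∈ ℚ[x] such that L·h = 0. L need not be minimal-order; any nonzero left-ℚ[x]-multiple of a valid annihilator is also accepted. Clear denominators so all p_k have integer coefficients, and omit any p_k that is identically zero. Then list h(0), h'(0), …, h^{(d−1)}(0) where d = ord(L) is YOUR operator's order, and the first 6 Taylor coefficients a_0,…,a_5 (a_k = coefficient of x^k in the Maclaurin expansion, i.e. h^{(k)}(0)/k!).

f: a_k = 1, 3/2, -9/8, 27/16, -405/128, 1701/256, …
g: a_k = 4, 4, 12, 20, 44, 84, …
f·g: L₀ = L_f ⊗_s L_g, ord ≤ 1·1.
L = (5 + 11·x + 18·x^2) + (-2 - 4·x + 10·x^2 + 12·x^3)·Dx  (order 1).
h: a_k = 4, 10, 27/2, 161/4, 1747/32, 10347/64, …
ICs: h(0) = 4.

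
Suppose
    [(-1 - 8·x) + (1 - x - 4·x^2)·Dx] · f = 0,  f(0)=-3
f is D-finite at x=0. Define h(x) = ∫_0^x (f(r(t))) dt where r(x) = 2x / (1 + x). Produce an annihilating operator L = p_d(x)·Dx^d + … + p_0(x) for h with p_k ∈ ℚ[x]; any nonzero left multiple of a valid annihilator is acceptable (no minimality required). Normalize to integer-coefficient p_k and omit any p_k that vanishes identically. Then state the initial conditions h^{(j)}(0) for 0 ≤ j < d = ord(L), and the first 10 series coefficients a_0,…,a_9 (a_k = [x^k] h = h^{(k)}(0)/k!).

L = (2 + 34·x)·Dx + (-1 - x + 17·x^2 + 17·x^3)·Dx^2  (order 2).
h: a_k = 0, -3, -3, -18, -51/2, -918/5, -289, -15606/7, -14739/4, -29478, …
ICs: h(0) = 0, h′(0) = -3.

f: a_k = -3, -3, -15, -27, -87, -195, -543, -1323, -3495, -8787, …
L₀ from L_f via x↦r, Dx↦r'^{-1}Dx.
h=∫₀ˣh₀: take L = L₀·Dx.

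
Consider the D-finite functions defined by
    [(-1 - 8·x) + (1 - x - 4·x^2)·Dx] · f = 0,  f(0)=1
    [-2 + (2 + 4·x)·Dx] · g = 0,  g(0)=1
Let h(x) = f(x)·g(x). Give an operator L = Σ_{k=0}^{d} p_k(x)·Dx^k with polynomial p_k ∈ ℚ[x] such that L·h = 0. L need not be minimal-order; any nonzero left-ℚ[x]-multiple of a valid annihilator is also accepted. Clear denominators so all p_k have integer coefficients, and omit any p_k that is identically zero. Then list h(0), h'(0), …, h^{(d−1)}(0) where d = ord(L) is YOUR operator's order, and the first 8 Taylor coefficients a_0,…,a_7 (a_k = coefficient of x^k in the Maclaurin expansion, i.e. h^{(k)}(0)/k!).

L = (2 + 9·x + 12·x^2) + (-1 - x + 6·x^2 + 8·x^3)·Dx  (order 1).
h: a_k = 1, 2, 11/2, 14, 283/8, 369/4, 3719/16, 1207/2, …
ICs: h(0) = 1.

f: a_k = 1, 1, 5, 9, 29, 65, 181, 441, …
g: a_k = 1, 1, -1/2, 1/2, -5/8, 7/8, -21/16, 33/16, …
f·g: L₀ = L_f ⊗_s L_g, ord ≤ 1·1.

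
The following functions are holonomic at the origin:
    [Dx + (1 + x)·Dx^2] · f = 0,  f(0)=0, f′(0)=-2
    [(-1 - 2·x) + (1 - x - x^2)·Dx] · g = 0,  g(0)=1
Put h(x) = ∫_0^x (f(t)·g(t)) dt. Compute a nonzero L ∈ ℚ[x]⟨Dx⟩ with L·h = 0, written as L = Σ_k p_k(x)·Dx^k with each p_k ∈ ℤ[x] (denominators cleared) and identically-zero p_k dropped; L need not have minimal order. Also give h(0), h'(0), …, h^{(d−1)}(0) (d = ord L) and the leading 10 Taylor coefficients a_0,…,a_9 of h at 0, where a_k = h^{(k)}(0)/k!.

f: a_k = 0, -2, 1, -2/3, 1/2, -2/5, 1/3, -2/7, 1/4, -2/9, …
g: a_k = 1, 1, 2, 3, 5, 8, 13, 21, 34, 55, …
h₀=f·g: eliminate ⇒ L₀, order ≤ 2·1.
h=∫₀ˣh₀: take L = L₀·Dx.
L = (3 + 4·x)·Dx + (1 + 7·x + 5·x^2)·Dx^2 + (-1 + 2·x^2 + x^3)·Dx^3  (order 3).
h: a_k = 0, 0, -1, -1/3, -11/12, -5/6, -247/180, -181/105, -1441/560, -13609/3780, …
ICs: h(0) = 0, h′(0) = 0, h′′(0) = -2.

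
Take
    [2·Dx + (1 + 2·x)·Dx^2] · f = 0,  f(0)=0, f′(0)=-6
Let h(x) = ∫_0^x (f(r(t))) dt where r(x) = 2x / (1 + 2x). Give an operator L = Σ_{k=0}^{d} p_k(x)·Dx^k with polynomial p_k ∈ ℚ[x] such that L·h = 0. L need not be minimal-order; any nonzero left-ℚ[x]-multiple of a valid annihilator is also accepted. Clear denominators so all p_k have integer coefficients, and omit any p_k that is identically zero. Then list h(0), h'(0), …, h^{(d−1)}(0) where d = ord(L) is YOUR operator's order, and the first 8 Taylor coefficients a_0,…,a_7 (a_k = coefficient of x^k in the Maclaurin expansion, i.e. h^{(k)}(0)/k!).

f: a_k = 0, -6, 6, -8, 12, -96/5, 32, -384/7, …
h₀=f(r): pull back L_f along r ⇒ L₀.
h=∫₀ˣh₀: take L = L₀·Dx.
L = (8 + 24·x)·Dx^2 + (1 + 8·x + 12·x^2)·Dx^3  (order 3).
h: a_k = 0, 0, -6, 16, -52, 192, -3872/5, 3328, …
ICs: h(0) = 0, h′(0) = 0, h′′(0) = -12.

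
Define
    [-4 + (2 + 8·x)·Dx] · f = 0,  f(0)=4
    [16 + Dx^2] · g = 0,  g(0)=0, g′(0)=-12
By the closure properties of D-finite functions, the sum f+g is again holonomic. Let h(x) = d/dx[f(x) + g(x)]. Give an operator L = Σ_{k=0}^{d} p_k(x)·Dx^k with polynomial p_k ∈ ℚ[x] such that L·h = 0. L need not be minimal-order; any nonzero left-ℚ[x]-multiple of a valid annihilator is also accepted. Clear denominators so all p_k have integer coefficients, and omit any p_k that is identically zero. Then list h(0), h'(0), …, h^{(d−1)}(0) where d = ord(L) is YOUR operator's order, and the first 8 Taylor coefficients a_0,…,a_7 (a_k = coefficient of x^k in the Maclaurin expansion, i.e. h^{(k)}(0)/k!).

f: a_k = 4, 8, -8, 16, -40, 112, -336, 1056, …
g: a_k = 0, -12, 0, 32, 0, -128/5, 0, 1024/105, …
h₀=f+g: left-lcm gives L₀, ord ≤ 3.
Derive L from L₀ (diff closure).
L = (-608 - 1024·x - 2048·x^2) + (-112 - 960·x - 3072·x^2 - 4096·x^3)·Dx + (-38 - 64·x - 128·x^2)·Dx^2 + (-7 - 60·x - 192·x^2 - 256·x^3)·Dx^3  (order 3).
h: a_k = -4, -16, 144, -160, 432, -2016, 111904/15, -27456, …
ICs: h(0) = -4, h′(0) = -16, h′′(0) = 288.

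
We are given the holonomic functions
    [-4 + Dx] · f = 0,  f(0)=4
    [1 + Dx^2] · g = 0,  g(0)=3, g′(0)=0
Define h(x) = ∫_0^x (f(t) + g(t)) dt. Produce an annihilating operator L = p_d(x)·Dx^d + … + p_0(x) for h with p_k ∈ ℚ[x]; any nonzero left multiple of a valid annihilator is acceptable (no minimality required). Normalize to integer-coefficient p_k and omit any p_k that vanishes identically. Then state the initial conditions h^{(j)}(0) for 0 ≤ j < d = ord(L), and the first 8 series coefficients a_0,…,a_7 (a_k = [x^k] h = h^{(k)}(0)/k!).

f: a_k = 4, 16, 32, 128/3, 128/3, 512/15, 1024/45, 4096/315, …
g: a_k = 3, 0, -3/2, 0, 1/8, 0, -1/240, 0, …
f+g: L₀ = lclm(L_f,L_g), ord ≤ 1+2.
h=∫₀ˣh₀: take L = L₀·Dx.
L = -4·Dx + Dx^2 - 4·Dx^3 + Dx^4  (order 4).
h: a_k = 0, 7, 8, 61/6, 32/3, 1027/120, 256/45, 16381/5040, …
ICs: h(0) = 0, h′(0) = 7, h′′(0) = 16, h′′′(0) = 61.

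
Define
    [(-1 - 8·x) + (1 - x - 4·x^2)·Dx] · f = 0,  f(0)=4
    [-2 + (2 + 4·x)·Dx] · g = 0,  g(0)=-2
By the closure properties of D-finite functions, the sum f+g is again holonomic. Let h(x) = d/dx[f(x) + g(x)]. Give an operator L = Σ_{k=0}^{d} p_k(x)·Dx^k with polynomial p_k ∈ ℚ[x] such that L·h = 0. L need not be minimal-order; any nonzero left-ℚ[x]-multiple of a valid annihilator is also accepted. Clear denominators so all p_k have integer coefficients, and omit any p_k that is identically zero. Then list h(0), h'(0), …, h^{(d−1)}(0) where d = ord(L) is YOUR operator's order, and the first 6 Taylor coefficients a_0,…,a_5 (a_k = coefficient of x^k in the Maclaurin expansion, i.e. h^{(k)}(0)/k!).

f: a_k = 4, 4, 20, 36, 116, 260, …
g: a_k = -2, -2, 1, -1, 5/4, -7/4, …
Weyl lclm of L_f,L_g ⇒ L₀ (ord ≤ 2).
Differentiate: ansatz ord ≤ ord L₀ ⇒ L.
L = (-84 - 630·x - 1632·x^2 - 2112·x^3 - 1920·x^4) + (-51 - 678·x - 2781·x^2 - 5904·x^3 - 8208·x^4 - 5760·x^5)·Dx + (11 + 62·x + 117·x^2 - 102·x^3 - 1040·x^4 - 2016·x^5 - 1280·x^6)·Dx^2  (order 2).
h: a_k = 2, 42, 105, 469, 5165/4, 17439/4, …
ICs: h(0) = 2, h′(0) = 42.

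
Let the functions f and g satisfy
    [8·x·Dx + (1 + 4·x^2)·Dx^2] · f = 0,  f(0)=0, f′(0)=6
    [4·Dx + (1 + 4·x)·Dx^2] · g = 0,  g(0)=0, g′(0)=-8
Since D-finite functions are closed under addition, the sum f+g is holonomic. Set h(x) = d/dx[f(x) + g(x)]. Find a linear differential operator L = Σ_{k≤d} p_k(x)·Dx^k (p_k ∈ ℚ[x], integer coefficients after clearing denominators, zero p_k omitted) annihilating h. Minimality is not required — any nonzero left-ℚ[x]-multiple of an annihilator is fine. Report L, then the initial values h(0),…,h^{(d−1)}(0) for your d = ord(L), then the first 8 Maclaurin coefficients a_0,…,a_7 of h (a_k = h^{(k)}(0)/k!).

f: a_k = 0, 6, 0, -8, 0, 96/5, 0, -384/7, …
g: a_k = 0, -8, 16, -128/3, 128, -2048/5, 4096/3, -32768/7, …
Sum ⇒ L₀ = lclm(L_f,L_g) in ℚ(x)⟨Dx⟩.
Differentiate: ansatz ord ≤ ord L₀ ⇒ L.
L = (-8 - 96·x + 96·x^2 + 128·x^3) + (-10 - 16·x - 72·x^2 + 192·x^3 + 256·x^4)·Dx + (-1 - 2·x + 8·x^2 + 8·x^3 + 48·x^4 + 64·x^5)·Dx^2  (order 2).
h: a_k = -2, 32, -152, 512, -1952, 8192, -33152, 131072, …
ICs: h(0) = -2, h′(0) = 32.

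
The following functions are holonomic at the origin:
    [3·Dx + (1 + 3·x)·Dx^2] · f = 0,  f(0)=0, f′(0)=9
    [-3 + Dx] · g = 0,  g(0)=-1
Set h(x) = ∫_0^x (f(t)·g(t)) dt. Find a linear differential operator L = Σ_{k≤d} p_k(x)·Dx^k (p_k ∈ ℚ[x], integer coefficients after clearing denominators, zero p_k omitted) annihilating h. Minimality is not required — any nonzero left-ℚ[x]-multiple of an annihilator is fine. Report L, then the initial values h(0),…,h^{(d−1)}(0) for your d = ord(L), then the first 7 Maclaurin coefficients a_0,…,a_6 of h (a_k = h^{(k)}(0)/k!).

L = 27·x·Dx + (-3 - 18·x)·Dx^2 + (1 + 3·x)·Dx^3  (order 3).
h: a_k = 0, 0, -9/2, -9/2, -27/4, 0, -729/80, …
ICs: h(0) = 0, h′(0) = 0, h′′(0) = -9.

f: a_k = 0, 9, -27/2, 27, -243/4, 729/5, -729/2, …
g: a_k = -1, -3, -9/2, -9/2, -27/8, -81/40, -81/80, …
h₀=f·g: eliminate ⇒ L₀, order ≤ 2·1.
h=∫₀ˣh₀: take L = L₀·Dx.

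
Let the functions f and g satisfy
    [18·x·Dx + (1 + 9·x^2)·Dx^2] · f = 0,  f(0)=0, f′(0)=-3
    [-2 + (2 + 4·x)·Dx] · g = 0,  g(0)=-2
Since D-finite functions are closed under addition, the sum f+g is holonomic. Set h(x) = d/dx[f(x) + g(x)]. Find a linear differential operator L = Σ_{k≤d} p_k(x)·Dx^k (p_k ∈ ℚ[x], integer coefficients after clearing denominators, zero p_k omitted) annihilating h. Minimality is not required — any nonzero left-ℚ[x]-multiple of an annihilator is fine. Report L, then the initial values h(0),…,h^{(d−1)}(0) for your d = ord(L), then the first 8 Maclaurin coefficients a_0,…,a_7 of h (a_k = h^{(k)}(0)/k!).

f: a_k = 0, -3, 0, 9, 0, -243/5, 0, 2187/7, …
g: a_k = -2, -2, 1, -1, 5/4, -7/4, 21/8, -33/8, …
f+g: L₀ = lclm(L_f,L_g), ord ≤ 2+1.
Derive L from L₀ (diff closure).
L = (-36 - 180·x + 972·x^2 + 972·x^3) + (-42 - 144·x + 720·x^2 + 3888·x^3 + 3402·x^4)·Dx + (-2 + 32·x + 108·x^2 + 396·x^3 + 1134·x^4 + 972·x^5)·Dx^2  (order 2).
h: a_k = -5, 2, 24, 5, -1007/4, 63/4, 17265/8, 429/8, …
ICs: h(0) = -5, h′(0) = 2.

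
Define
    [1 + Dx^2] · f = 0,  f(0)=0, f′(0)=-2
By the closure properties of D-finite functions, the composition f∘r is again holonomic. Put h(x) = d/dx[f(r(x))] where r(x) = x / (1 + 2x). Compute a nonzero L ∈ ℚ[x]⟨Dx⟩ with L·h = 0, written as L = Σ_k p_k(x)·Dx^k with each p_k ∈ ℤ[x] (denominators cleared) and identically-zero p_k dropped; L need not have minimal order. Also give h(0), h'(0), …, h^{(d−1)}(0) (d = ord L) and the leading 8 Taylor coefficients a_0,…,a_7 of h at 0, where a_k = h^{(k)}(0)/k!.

L = (25 + 96·x + 96·x^2) + (12 + 72·x + 144·x^2 + 96·x^3)·Dx + (1 + 8·x + 24·x^2 + 32·x^3 + 16·x^4)·Dx^2  (order 2).
h: a_k = -2, 8, -23, 56, -1441/12, 225, -123479/360, 13198/45, …
ICs: h(0) = -2, h′(0) = 8.

f: a_k = 0, -2, 0, 1/3, 0, -1/60, 0, 1/2520, …
Change of var in L_f (x↦r) gives L₀.
h=h₀': d/dx-closure on L₀ ⇒ L.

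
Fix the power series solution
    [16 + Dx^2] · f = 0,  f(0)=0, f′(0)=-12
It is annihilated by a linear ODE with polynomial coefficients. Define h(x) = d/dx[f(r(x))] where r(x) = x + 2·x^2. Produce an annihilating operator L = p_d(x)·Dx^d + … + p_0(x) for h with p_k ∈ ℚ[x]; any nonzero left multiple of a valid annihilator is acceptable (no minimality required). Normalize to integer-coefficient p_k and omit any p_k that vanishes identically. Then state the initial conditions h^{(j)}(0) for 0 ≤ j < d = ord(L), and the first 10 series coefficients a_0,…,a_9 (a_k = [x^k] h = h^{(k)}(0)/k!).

L = (64 + 256·x + 1536·x^2 + 4096·x^3 + 4096·x^4) + (-12 - 48·x)·Dx + (1 + 8·x + 16·x^2)·Dx^2  (order 2).
h: a_k = -12, -48, 96, 768, 1792, 0, -106496/15, -229376/15, -1163264/105, 131072/7, …
ICs: h(0) = -12, h′(0) = -48.

f: a_k = 0, -12, 0, 32, 0, -128/5, 0, 1024/105, 0, -2048/945, …
f∘r: x↦r, Dx↦Dx/r' in L_f ⇒ L₀.
h=h₀': d/dx-closure on L₀ ⇒ L.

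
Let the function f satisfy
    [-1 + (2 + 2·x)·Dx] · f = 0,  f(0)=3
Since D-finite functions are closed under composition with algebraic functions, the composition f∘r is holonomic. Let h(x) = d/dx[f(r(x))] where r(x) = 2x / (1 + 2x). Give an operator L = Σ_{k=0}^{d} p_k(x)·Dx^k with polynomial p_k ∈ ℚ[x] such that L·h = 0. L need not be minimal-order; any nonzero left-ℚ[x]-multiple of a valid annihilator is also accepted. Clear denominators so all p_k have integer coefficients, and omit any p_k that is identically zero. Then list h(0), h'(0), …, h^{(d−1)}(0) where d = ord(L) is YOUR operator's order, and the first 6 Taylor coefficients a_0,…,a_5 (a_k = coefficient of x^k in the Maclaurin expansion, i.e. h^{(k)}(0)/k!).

f: a_k = 3, 3/2, -3/8, 3/16, -15/128, 21/256, …
f∘r: x↦r, Dx↦Dx/r' in L_f ⇒ L₀.
h₀' ⇒ L via d/dx closure of L₀.
L = (-5 - 16·x) + (-1 - 6·x - 8·x^2)·Dx  (order 1).
h: a_k = 3, -15, 117/2, -423/2, 5985/8, -21177/8, …
ICs: h(0) = 3.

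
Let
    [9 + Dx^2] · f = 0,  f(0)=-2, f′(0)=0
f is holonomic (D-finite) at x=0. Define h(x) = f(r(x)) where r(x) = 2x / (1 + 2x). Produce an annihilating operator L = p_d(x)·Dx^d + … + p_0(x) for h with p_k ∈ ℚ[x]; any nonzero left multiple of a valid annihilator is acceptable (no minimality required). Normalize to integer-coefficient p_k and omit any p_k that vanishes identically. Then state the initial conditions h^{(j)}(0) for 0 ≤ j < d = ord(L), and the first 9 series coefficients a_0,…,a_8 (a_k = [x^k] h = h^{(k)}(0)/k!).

L = 36 + (4 + 24·x + 48·x^2 + 32·x^3)·Dx + (1 + 8·x + 24·x^2 + 32·x^3 + 16·x^4)·Dx^2  (order 2).
h: a_k = -2, 0, 36, -144, 324, -288, -6552/5, 44064/5, -1174212/35, …
ICs: h(0) = -2, h′(0) = 0.

f: a_k = -2, 0, 9, 0, -27/4, 0, 81/40, 0, -729/2240, …
Substitute x→r, Dx→(1/r')Dx; clear ⇒ L₀.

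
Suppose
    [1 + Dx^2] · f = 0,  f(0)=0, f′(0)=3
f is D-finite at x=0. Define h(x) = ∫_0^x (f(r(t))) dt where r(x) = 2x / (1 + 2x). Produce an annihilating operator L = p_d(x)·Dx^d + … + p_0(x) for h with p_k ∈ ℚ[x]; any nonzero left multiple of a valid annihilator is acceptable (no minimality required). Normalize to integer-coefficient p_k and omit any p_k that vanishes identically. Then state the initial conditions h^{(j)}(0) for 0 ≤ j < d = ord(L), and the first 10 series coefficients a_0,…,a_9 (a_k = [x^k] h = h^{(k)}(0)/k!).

f: a_k = 0, 3, 0, -1/2, 0, 1/40, 0, -1/1680, 0, 1/120960, …
L₀ from L_f via x↦r, Dx↦r'^{-1}Dx.
h=∫₀ˣh₀: take L = L₀·Dx.
L = 4·Dx + (4 + 24·x + 48·x^2 + 32·x^3)·Dx^2 + (1 + 8·x + 24·x^2 + 32·x^3 + 16·x^4)·Dx^3  (order 3).
h: a_k = 0, 0, 3, -4, 5, -24/5, 2/15, 120/7, -6931/105, 25456/135, …
ICs: h(0) = 0, h′(0) = 0, h′′(0) = 6.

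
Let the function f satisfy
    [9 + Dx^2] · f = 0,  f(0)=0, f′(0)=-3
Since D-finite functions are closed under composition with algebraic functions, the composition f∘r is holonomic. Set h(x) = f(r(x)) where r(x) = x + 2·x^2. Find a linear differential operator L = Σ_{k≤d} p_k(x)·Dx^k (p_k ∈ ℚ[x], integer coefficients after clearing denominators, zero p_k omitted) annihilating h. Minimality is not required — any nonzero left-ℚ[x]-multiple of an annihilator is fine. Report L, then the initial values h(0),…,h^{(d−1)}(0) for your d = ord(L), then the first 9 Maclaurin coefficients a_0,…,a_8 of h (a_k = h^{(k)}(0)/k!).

L = (9 + 108·x + 432·x^2 + 576·x^3) - 4·Dx + (1 + 4·x)·Dx^2  (order 2).
h: a_k = 0, -3, -6, 9/2, 27, 2079/40, 63/4, -45117/560, -6237/40, …
ICs: h(0) = 0, h′(0) = -3.

f: a_k = 0, -3, 0, 9/2, 0, -81/40, 0, 243/560, 0, …
L₀ from L_f via x↦r, Dx↦r'^{-1}Dx.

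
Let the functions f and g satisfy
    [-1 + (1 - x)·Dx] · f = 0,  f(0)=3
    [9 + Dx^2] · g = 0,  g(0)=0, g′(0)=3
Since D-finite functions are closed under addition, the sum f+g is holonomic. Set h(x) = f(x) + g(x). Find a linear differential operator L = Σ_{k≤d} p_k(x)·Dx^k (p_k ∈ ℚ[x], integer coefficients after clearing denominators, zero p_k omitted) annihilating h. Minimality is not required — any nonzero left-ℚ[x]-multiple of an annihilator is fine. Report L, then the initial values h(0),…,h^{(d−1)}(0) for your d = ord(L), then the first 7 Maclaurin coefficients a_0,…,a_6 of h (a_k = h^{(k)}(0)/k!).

f: a_k = 3, 3, 3, 3, 3, 3, 3, …
g: a_k = 0, 3, 0, -9/2, 0, 81/40, 0, …
L₀ := lclm(L_f,L_g); ord L₀ ≤ 1+2.
L = (135 - 162·x + 81·x^2) + (-99 + 261·x - 243·x^2 + 81·x^3)·Dx + (15 - 18·x + 9·x^2)·Dx^2 + (-11 + 29·x - 27·x^2 + 9·x^3)·Dx^3  (order 3).
h: a_k = 3, 6, 3, -3/2, 3, 201/40, 3, …
ICs: h(0) = 3, h′(0) = 6, h′′(0) = 6.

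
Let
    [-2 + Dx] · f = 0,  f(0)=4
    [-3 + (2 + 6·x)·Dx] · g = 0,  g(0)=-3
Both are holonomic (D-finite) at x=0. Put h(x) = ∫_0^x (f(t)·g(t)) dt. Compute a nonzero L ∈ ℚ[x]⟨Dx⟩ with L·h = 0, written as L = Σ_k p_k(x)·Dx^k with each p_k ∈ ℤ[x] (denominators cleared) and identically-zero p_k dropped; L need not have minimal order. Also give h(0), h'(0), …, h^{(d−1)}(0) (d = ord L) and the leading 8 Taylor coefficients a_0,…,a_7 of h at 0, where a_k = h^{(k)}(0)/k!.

L = (-7 - 12·x)·Dx + (2 + 6·x)·Dx^2  (order 2).
h: a_k = 0, -12, -21, -31/2, -181/16, -241/160, -13279/1920, 276497/26880, …
ICs: h(0) = 0, h′(0) = -12.

f: a_k = 4, 8, 8, 16/3, 8/3, 16/15, 16/45, 32/315, …
g: a_k = -3, -9/2, 27/8, -81/16, 1215/128, -5103/256, 45927/1024, -216513/2048, …
Sym-product of L_f,L_g gives L₀ (≤ ord 1).
Integrate: L := L₀·Dx.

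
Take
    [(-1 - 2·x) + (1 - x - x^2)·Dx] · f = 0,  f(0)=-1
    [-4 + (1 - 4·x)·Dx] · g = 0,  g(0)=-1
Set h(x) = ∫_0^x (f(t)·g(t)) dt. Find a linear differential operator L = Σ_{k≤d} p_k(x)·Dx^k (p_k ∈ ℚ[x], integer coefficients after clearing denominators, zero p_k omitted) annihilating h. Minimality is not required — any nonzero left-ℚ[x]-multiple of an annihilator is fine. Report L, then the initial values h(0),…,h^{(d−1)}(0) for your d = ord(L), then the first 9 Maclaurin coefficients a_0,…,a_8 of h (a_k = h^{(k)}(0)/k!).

L = (-5 + 6·x + 12·x^2)·Dx + (1 - 5·x + 3·x^2 + 4·x^3)·Dx^2  (order 2).
h: a_k = 0, 1, 5/2, 22/3, 91/4, 369/5, 742/3, 5949/7, 23817/8, …
ICs: h(0) = 0, h′(0) = 1.

f: a_k = -1, -1, -2, -3, -5, -8, -13, -21, -34, …
g: a_k = -1, -4, -16, -64, -256, -1024, -4096, -16384, -65536, …
Product ⇒ symmetric product L₀, ord ≤ 1.
Integrate: L := L₀·Dx.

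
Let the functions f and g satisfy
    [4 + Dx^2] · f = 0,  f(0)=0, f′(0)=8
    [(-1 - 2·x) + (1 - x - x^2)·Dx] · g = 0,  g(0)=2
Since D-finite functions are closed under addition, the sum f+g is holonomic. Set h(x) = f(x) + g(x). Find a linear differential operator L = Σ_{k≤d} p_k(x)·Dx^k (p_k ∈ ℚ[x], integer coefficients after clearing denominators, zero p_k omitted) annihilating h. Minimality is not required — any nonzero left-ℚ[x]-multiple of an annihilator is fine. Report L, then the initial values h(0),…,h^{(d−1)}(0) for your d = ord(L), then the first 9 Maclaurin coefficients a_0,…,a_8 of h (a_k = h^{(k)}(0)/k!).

f: a_k = 0, 8, 0, -16/3, 0, 16/15, 0, -32/315, 0, …
g: a_k = 2, 2, 4, 6, 10, 16, 26, 42, 68, …
L₀ := lclm(L_f,L_g); ord L₀ ≤ 2+1.
L = (-44 - 96·x - 32·x^2 - 48·x^3 - 40·x^4 - 16·x^5) + (16 - 20·x - 8·x^2 + 16·x^3 - 12·x^4 - 24·x^5 - 8·x^6)·Dx + (-11 - 24·x - 8·x^2 - 12·x^3 - 10·x^4 - 4·x^5)·Dx^2 + (4 - 5·x - 2·x^2 + 4·x^3 - 3·x^4 - 6·x^5 - 2·x^6)·Dx^3  (order 3).
h: a_k = 2, 10, 4, 2/3, 10, 256/15, 26, 13198/315, 68, …
ICs: h(0) = 2, h′(0) = 10, h′′(0) = 8.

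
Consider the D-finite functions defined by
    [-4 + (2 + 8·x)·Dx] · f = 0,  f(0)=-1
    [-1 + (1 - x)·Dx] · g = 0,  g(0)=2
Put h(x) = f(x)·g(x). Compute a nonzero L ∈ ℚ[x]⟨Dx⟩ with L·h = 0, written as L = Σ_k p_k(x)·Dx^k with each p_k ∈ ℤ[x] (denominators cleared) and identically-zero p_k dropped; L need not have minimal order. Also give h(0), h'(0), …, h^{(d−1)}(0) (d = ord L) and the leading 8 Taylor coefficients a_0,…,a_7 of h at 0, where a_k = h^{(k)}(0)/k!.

L = (3 + 2·x) + (-1 - 3·x + 4·x^2)·Dx  (order 1).
h: a_k = -2, -6, -2, -10, 10, -46, 122, -406, …
ICs: h(0) = -2.

f: a_k = -1, -2, 2, -4, 10, -28, 84, -264, …
g: a_k = 2, 2, 2, 2, 2, 2, 2, 2, …
f·g: L₀ = L_f ⊗_s L_g, ord ≤ 1·1.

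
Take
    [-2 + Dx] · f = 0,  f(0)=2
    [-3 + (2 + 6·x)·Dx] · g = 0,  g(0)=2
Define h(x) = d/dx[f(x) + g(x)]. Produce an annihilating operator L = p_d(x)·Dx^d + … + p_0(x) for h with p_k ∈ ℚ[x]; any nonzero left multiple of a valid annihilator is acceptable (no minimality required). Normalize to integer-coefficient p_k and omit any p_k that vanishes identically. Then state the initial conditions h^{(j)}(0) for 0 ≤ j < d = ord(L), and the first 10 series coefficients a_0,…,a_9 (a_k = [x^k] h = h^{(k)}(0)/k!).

L = (-78 - 72·x) + (11 - 96·x - 144·x^2)·Dx + (14 + 66·x + 72·x^2)·Dx^2  (order 2).
h: a_k = 7, 7/2, 145/8, -959/48, 26539/384, -684809/3840, 22750249/46080, -886555199/645120, 39898195219/10321920, -2034793538249/185794560, …
ICs: h(0) = 7, h′(0) = 7/2.

f: a_k = 2, 4, 4, 8/3, 4/3, 8/15, 8/45, 16/315, 4/315, 8/2835, …
g: a_k = 2, 3, -9/4, 27/8, -405/64, 1701/128, -15309/512, 72171/1024, -2814669/16384, 14073345/32768, …
L₀ := lclm(L_f,L_g); ord L₀ ≤ 1+1.
h=h₀': d/dx-closure on L₀ ⇒ L.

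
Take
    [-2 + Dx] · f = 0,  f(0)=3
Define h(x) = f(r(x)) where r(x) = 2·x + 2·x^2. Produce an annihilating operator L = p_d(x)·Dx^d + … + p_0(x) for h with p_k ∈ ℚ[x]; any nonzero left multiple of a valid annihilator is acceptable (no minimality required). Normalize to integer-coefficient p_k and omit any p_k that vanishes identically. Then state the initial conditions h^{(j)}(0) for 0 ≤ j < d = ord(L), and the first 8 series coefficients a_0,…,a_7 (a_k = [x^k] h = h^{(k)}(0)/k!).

f: a_k = 3, 6, 6, 4, 2, 4/5, 4/15, 8/105, …
L₀ from L_f via x↦r, Dx↦r'^{-1}Dx.
L = (-4 - 8·x) + Dx  (order 1).
h: a_k = 3, 12, 36, 80, 152, 1248/5, 5536/15, 52096/105, …
ICs: h(0) = 3.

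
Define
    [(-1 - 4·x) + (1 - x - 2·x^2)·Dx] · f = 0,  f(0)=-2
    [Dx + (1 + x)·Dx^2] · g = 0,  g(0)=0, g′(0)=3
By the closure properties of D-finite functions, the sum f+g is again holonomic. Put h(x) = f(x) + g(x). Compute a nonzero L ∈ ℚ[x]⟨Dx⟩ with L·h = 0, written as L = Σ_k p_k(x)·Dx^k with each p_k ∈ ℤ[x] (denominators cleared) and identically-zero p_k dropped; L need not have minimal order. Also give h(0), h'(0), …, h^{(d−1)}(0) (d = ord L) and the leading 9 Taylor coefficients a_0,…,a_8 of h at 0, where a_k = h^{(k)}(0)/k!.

L = (42 + 144·x + 144·x^2 + 96·x^3)·Dx + (28 + 172·x + 312·x^2 + 328·x^3 + 160·x^4)·Dx^2 + (-7 - 14·x + 5·x^2 + 56·x^3 + 76·x^4 + 32·x^5)·Dx^3  (order 3).
h: a_k = -2, 1, -15/2, -9, -91/4, -207/5, -173/2, -1187/7, -2739/8, …
ICs: h(0) = -2, h′(0) = 1, h′′(0) = -15.

f: a_k = -2, -2, -6, -10, -22, -42, -86, -170, -342, …
g: a_k = 0, 3, -3/2, 1, -3/4, 3/5, -1/2, 3/7, -3/8, …
L₀ := lclm(L_f,L_g); ord L₀ ≤ 1+2.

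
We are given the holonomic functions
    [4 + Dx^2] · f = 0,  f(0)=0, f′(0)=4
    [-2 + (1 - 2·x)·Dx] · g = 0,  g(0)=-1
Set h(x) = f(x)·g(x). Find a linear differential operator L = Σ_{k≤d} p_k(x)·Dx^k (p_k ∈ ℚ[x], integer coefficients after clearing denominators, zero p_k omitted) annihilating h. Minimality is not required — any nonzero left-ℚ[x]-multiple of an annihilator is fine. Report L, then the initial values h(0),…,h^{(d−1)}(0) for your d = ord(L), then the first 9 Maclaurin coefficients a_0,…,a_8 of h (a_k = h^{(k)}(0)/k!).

f: a_k = 0, 4, 0, -8/3, 0, 8/15, 0, -16/315, 0, …
g: a_k = -1, -2, -4, -8, -16, -32, -64, -128, -256, …
L₀ := L_f ⊗_s L_g (sym. prod.), ord ≤ 2.
L = (-4 + 8·x) + 4·Dx + (-1 + 2·x)·Dx^2  (order 2).
h: a_k = 0, -4, -8, -40/3, -80/3, -808/15, -1616/15, -67856/315, -135712/315, …
ICs: h(0) = 0, h′(0) = -4.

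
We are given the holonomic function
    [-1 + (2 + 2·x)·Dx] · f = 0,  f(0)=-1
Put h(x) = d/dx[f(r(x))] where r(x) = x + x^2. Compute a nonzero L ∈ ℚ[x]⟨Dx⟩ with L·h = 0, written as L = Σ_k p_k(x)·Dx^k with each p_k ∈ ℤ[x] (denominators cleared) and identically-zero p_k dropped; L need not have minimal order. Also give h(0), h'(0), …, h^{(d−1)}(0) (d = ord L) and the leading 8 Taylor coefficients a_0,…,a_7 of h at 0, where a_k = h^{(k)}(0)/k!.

f: a_k = -1, -1/2, 1/8, -1/16, 5/128, -7/256, 21/1024, -33/2048, …
Change of var in L_f (x↦r) gives L₀.
Differentiate: ansatz ord ≤ ord L₀ ⇒ L.
L = 3 + (-2 - 6·x - 6·x^2 - 4·x^3)·Dx  (order 1).
h: a_k = -1/2, -3/4, 9/16, -3/32, -75/256, 171/512, -147/2048, -867/4096, …
ICs: h(0) = -1/2.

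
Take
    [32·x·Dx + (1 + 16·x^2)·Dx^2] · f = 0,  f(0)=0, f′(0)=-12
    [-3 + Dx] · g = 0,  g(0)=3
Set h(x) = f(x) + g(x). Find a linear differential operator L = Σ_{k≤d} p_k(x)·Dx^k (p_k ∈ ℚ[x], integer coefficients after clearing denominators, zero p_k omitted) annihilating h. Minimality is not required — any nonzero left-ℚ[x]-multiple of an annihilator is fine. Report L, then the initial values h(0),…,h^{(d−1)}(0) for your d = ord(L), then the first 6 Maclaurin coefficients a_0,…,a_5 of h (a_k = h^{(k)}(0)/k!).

L = (96 - 288·x - 4608·x^2 - 4608·x^3)·Dx + (-41 + 1248·x^2 - 2304·x^4)·Dx^2 + (3 + 32·x + 96·x^2 + 512·x^3 + 768·x^4)·Dx^3  (order 3).
h: a_k = 3, -3, 27/2, 155/2, 81/8, -24333/40, …
ICs: h(0) = 3, h′(0) = -3, h′′(0) = 27.

f: a_k = 0, -12, 0, 64, 0, -3072/5, …
g: a_k = 3, 9, 27/2, 27/2, 81/8, 243/40, …
Weyl lclm of L_f,L_g ⇒ L₀ (ord ≤ 3).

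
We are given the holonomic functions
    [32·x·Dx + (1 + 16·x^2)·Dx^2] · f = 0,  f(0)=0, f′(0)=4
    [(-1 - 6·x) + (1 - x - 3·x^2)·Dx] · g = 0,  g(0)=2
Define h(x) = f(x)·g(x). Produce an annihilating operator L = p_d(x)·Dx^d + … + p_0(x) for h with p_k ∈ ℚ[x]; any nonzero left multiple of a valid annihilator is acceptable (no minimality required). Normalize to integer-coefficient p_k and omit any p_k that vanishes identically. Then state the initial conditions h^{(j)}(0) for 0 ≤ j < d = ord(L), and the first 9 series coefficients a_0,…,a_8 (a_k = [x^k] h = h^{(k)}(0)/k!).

f: a_k = 0, 4, 0, -64/3, 0, 1024/5, 0, -16384/7, 0, …
g: a_k = 2, 2, 8, 14, 38, 80, 194, 434, 1016, …
f·g: L₀ = L_f ⊗_s L_g, ord ≤ 2·1.
L = (6 + 32·x + 288·x^2) + (2 - 20·x + 64·x^2 + 288·x^3)·Dx + (-1 + x - 13·x^2 + 16·x^3 + 48·x^4)·Dx^2  (order 2).
h: a_k = 0, 8, 8, -32/3, 40/3, 5864/15, 6464/15, -323128/105, -187384/105, …
ICs: h(0) = 0, h′(0) = 8.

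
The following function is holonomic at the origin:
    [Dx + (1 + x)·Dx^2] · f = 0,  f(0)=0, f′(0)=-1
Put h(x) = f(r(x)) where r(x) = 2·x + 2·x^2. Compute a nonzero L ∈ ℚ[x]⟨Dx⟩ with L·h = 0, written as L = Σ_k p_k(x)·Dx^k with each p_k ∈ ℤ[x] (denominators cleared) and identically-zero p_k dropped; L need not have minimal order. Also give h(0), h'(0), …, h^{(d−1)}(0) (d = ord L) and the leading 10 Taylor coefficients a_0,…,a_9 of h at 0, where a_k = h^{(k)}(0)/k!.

L = (4·x + 4·x^2)·Dx + (1 + 4·x + 6·x^2 + 4·x^3)·Dx^2  (order 2).
h: a_k = 0, -2, 0, 4/3, -2, 8/5, 0, -16/7, 4, -32/9, …
ICs: h(0) = 0, h′(0) = -2.

f: a_k = 0, -1, 1/2, -1/3, 1/4, -1/5, 1/6, -1/7, 1/8, -1/9, …
L₀ from L_f via x↦r, Dx↦r'^{-1}Dx.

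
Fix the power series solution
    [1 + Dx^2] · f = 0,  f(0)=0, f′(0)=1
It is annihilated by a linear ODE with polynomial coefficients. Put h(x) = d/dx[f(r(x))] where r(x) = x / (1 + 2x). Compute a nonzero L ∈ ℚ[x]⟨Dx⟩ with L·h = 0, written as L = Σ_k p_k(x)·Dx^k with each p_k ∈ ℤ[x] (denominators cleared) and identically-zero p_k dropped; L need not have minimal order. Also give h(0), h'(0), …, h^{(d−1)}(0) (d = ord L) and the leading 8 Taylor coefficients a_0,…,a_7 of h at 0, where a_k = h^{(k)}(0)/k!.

f: a_k = 0, 1, 0, -1/6, 0, 1/120, 0, -1/5040, …
L₀ from L_f via x↦r, Dx↦r'^{-1}Dx.
Derive L from L₀ (diff closure).
L = (25 + 96·x + 96·x^2) + (12 + 72·x + 144·x^2 + 96·x^3)·Dx + (1 + 8·x + 24·x^2 + 32·x^3 + 16·x^4)·Dx^2  (order 2).
h: a_k = 1, -4, 23/2, -28, 1441/24, -225/2, 123479/720, -6599/45, …
ICs: h(0) = 1, h′(0) = -4.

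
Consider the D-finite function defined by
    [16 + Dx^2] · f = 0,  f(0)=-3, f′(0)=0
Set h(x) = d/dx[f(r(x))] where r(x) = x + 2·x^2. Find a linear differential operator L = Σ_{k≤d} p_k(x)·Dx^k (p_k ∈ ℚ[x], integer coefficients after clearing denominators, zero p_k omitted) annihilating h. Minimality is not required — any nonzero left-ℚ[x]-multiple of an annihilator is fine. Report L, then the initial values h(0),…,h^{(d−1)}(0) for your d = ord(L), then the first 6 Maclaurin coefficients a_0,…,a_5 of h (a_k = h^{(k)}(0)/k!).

L = (64 + 256·x + 1536·x^2 + 4096·x^3 + 4096·x^4) + (-12 - 48·x)·Dx + (1 + 8·x + 16·x^2)·Dx^2  (order 2).
h: a_k = 0, 48, 288, 256, -1280, -22528/5, …
ICs: h(0) = 0, h′(0) = 48.

f: a_k = -3, 0, 24, 0, -32, 0, …
L₀ from L_f via x↦r, Dx↦r'^{-1}Dx.
Derive L from L₀ (diff closure).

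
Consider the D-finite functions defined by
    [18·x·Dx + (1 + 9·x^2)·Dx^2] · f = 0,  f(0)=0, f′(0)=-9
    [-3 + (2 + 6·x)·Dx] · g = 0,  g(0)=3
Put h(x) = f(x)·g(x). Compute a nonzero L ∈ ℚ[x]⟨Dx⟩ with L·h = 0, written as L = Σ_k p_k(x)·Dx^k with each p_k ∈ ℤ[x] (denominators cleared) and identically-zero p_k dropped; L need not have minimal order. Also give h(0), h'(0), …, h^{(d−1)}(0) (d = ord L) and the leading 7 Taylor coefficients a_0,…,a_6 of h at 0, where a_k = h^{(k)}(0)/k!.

f: a_k = 0, -9, 0, 27, 0, -729/5, 0, …
g: a_k = 3, 9/2, -27/8, 81/16, -1215/128, 5103/256, -45927/1024, …
f·g: L₀ = L_f ⊗_s L_g, ord ≤ 2·1.
L = (27 - 108·x - 81·x^2) + (-12 + 36·x + 324·x^2 + 324·x^3)·Dx + (4 + 24·x + 72·x^2 + 216·x^3 + 324·x^4)·Dx^2  (order 2).
h: a_k = 0, -27, -81/2, 891/8, 1215/16, -283581/640, -894483/1280, …
ICs: h(0) = 0, h′(0) = -27.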